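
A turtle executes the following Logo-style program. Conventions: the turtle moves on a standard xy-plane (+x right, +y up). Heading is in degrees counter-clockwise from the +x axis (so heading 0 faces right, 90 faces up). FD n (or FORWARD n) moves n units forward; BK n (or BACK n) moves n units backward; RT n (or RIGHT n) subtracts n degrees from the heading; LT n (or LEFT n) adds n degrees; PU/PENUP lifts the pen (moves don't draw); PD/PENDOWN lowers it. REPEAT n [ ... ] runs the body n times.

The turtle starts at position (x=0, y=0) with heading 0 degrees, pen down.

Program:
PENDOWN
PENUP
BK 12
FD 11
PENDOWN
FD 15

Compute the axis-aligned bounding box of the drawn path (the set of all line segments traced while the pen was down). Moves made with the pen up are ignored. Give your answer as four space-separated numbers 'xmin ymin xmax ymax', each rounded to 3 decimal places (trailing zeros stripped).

Executing turtle program step by step:
Start: pos=(0,0), heading=0, pen down
PD: pen down
PU: pen up
BK 12: (0,0) -> (-12,0) [heading=0, move]
FD 11: (-12,0) -> (-1,0) [heading=0, move]
PD: pen down
FD 15: (-1,0) -> (14,0) [heading=0, draw]
Final: pos=(14,0), heading=0, 1 segment(s) drawn

Segment endpoints: x in {-1, 14}, y in {0}
xmin=-1, ymin=0, xmax=14, ymax=0

Answer: -1 0 14 0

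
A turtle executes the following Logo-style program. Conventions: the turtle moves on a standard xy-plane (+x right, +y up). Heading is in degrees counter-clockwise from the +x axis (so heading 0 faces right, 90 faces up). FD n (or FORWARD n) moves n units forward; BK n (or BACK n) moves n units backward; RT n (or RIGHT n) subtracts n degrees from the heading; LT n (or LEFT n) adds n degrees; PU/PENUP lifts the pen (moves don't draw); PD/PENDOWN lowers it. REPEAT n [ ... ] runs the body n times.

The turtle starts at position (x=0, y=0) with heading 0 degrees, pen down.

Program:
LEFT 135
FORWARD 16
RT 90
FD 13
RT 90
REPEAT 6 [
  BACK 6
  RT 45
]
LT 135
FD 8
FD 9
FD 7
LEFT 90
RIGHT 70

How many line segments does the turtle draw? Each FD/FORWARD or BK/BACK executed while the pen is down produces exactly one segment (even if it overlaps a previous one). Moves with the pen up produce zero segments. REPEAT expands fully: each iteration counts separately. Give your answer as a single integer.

Executing turtle program step by step:
Start: pos=(0,0), heading=0, pen down
LT 135: heading 0 -> 135
FD 16: (0,0) -> (-11.314,11.314) [heading=135, draw]
RT 90: heading 135 -> 45
FD 13: (-11.314,11.314) -> (-2.121,20.506) [heading=45, draw]
RT 90: heading 45 -> 315
REPEAT 6 [
  -- iteration 1/6 --
  BK 6: (-2.121,20.506) -> (-6.364,24.749) [heading=315, draw]
  RT 45: heading 315 -> 270
  -- iteration 2/6 --
  BK 6: (-6.364,24.749) -> (-6.364,30.749) [heading=270, draw]
  RT 45: heading 270 -> 225
  -- iteration 3/6 --
  BK 6: (-6.364,30.749) -> (-2.121,34.991) [heading=225, draw]
  RT 45: heading 225 -> 180
  -- iteration 4/6 --
  BK 6: (-2.121,34.991) -> (3.879,34.991) [heading=180, draw]
  RT 45: heading 180 -> 135
  -- iteration 5/6 --
  BK 6: (3.879,34.991) -> (8.121,30.749) [heading=135, draw]
  RT 45: heading 135 -> 90
  -- iteration 6/6 --
  BK 6: (8.121,30.749) -> (8.121,24.749) [heading=90, draw]
  RT 45: heading 90 -> 45
]
LT 135: heading 45 -> 180
FD 8: (8.121,24.749) -> (0.121,24.749) [heading=180, draw]
FD 9: (0.121,24.749) -> (-8.879,24.749) [heading=180, draw]
FD 7: (-8.879,24.749) -> (-15.879,24.749) [heading=180, draw]
LT 90: heading 180 -> 270
RT 70: heading 270 -> 200
Final: pos=(-15.879,24.749), heading=200, 11 segment(s) drawn
Segments drawn: 11

Answer: 11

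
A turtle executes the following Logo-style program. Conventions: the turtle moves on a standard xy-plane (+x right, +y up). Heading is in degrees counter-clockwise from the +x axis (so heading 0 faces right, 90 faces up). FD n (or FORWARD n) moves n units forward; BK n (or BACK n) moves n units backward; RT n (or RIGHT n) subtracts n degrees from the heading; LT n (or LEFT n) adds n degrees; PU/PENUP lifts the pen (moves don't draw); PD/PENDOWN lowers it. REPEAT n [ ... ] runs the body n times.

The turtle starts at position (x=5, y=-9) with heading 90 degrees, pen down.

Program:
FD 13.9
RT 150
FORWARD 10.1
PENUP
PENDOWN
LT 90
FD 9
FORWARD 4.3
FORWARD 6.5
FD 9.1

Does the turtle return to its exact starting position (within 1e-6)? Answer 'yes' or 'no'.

Answer: no

Derivation:
Executing turtle program step by step:
Start: pos=(5,-9), heading=90, pen down
FD 13.9: (5,-9) -> (5,4.9) [heading=90, draw]
RT 150: heading 90 -> 300
FD 10.1: (5,4.9) -> (10.05,-3.847) [heading=300, draw]
PU: pen up
PD: pen down
LT 90: heading 300 -> 30
FD 9: (10.05,-3.847) -> (17.844,0.653) [heading=30, draw]
FD 4.3: (17.844,0.653) -> (21.568,2.803) [heading=30, draw]
FD 6.5: (21.568,2.803) -> (27.197,6.053) [heading=30, draw]
FD 9.1: (27.197,6.053) -> (35.078,10.603) [heading=30, draw]
Final: pos=(35.078,10.603), heading=30, 6 segment(s) drawn

Start position: (5, -9)
Final position: (35.078, 10.603)
Distance = 35.902; >= 1e-6 -> NOT closed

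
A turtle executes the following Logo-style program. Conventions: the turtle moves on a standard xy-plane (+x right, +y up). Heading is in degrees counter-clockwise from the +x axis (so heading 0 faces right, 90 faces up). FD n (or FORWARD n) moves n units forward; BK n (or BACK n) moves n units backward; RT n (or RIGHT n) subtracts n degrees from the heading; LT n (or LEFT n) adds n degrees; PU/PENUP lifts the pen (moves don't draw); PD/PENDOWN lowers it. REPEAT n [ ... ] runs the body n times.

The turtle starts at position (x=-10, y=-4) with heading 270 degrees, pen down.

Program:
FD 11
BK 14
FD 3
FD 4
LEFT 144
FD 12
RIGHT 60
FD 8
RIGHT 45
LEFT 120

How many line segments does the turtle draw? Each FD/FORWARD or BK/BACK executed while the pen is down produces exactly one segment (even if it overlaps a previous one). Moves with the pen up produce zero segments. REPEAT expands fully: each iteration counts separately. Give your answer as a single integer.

Executing turtle program step by step:
Start: pos=(-10,-4), heading=270, pen down
FD 11: (-10,-4) -> (-10,-15) [heading=270, draw]
BK 14: (-10,-15) -> (-10,-1) [heading=270, draw]
FD 3: (-10,-1) -> (-10,-4) [heading=270, draw]
FD 4: (-10,-4) -> (-10,-8) [heading=270, draw]
LT 144: heading 270 -> 54
FD 12: (-10,-8) -> (-2.947,1.708) [heading=54, draw]
RT 60: heading 54 -> 354
FD 8: (-2.947,1.708) -> (5.01,0.872) [heading=354, draw]
RT 45: heading 354 -> 309
LT 120: heading 309 -> 69
Final: pos=(5.01,0.872), heading=69, 6 segment(s) drawn
Segments drawn: 6

Answer: 6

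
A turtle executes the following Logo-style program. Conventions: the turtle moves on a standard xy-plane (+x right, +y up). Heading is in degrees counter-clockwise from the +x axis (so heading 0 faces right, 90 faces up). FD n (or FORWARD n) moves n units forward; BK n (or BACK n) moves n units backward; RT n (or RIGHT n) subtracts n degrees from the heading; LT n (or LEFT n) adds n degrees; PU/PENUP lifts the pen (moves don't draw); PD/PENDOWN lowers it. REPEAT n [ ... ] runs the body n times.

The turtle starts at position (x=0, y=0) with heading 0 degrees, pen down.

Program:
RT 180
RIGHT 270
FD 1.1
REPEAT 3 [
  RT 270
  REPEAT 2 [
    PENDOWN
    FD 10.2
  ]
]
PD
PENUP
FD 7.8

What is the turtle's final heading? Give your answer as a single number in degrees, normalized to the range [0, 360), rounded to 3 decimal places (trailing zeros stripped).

Answer: 180

Derivation:
Executing turtle program step by step:
Start: pos=(0,0), heading=0, pen down
RT 180: heading 0 -> 180
RT 270: heading 180 -> 270
FD 1.1: (0,0) -> (0,-1.1) [heading=270, draw]
REPEAT 3 [
  -- iteration 1/3 --
  RT 270: heading 270 -> 0
  REPEAT 2 [
    -- iteration 1/2 --
    PD: pen down
    FD 10.2: (0,-1.1) -> (10.2,-1.1) [heading=0, draw]
    -- iteration 2/2 --
    PD: pen down
    FD 10.2: (10.2,-1.1) -> (20.4,-1.1) [heading=0, draw]
  ]
  -- iteration 2/3 --
  RT 270: heading 0 -> 90
  REPEAT 2 [
    -- iteration 1/2 --
    PD: pen down
    FD 10.2: (20.4,-1.1) -> (20.4,9.1) [heading=90, draw]
    -- iteration 2/2 --
    PD: pen down
    FD 10.2: (20.4,9.1) -> (20.4,19.3) [heading=90, draw]
  ]
  -- iteration 3/3 --
  RT 270: heading 90 -> 180
  REPEAT 2 [
    -- iteration 1/2 --
    PD: pen down
    FD 10.2: (20.4,19.3) -> (10.2,19.3) [heading=180, draw]
    -- iteration 2/2 --
    PD: pen down
    FD 10.2: (10.2,19.3) -> (0,19.3) [heading=180, draw]
  ]
]
PD: pen down
PU: pen up
FD 7.8: (0,19.3) -> (-7.8,19.3) [heading=180, move]
Final: pos=(-7.8,19.3), heading=180, 7 segment(s) drawn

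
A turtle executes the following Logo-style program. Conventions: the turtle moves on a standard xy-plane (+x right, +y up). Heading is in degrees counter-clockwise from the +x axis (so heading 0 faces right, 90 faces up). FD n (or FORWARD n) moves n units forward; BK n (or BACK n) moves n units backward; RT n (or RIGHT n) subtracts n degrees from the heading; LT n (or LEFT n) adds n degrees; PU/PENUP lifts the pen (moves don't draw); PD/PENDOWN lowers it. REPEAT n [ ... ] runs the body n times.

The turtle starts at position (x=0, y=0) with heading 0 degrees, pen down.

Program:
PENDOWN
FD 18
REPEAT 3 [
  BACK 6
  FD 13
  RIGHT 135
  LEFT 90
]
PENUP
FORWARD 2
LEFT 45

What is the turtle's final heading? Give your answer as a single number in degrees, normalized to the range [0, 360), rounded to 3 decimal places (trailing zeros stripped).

Executing turtle program step by step:
Start: pos=(0,0), heading=0, pen down
PD: pen down
FD 18: (0,0) -> (18,0) [heading=0, draw]
REPEAT 3 [
  -- iteration 1/3 --
  BK 6: (18,0) -> (12,0) [heading=0, draw]
  FD 13: (12,0) -> (25,0) [heading=0, draw]
  RT 135: heading 0 -> 225
  LT 90: heading 225 -> 315
  -- iteration 2/3 --
  BK 6: (25,0) -> (20.757,4.243) [heading=315, draw]
  FD 13: (20.757,4.243) -> (29.95,-4.95) [heading=315, draw]
  RT 135: heading 315 -> 180
  LT 90: heading 180 -> 270
  -- iteration 3/3 --
  BK 6: (29.95,-4.95) -> (29.95,1.05) [heading=270, draw]
  FD 13: (29.95,1.05) -> (29.95,-11.95) [heading=270, draw]
  RT 135: heading 270 -> 135
  LT 90: heading 135 -> 225
]
PU: pen up
FD 2: (29.95,-11.95) -> (28.536,-13.364) [heading=225, move]
LT 45: heading 225 -> 270
Final: pos=(28.536,-13.364), heading=270, 7 segment(s) drawn

Answer: 270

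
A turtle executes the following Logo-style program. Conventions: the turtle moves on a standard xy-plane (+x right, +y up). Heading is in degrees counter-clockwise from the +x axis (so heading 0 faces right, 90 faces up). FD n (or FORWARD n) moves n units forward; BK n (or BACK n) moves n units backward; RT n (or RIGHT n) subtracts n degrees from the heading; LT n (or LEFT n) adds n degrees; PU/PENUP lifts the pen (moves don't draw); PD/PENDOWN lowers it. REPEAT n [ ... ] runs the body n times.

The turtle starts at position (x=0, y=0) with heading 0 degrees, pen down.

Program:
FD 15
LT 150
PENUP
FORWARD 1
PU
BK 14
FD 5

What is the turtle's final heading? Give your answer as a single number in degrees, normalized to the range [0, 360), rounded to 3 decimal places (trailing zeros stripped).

Answer: 150

Derivation:
Executing turtle program step by step:
Start: pos=(0,0), heading=0, pen down
FD 15: (0,0) -> (15,0) [heading=0, draw]
LT 150: heading 0 -> 150
PU: pen up
FD 1: (15,0) -> (14.134,0.5) [heading=150, move]
PU: pen up
BK 14: (14.134,0.5) -> (26.258,-6.5) [heading=150, move]
FD 5: (26.258,-6.5) -> (21.928,-4) [heading=150, move]
Final: pos=(21.928,-4), heading=150, 1 segment(s) drawn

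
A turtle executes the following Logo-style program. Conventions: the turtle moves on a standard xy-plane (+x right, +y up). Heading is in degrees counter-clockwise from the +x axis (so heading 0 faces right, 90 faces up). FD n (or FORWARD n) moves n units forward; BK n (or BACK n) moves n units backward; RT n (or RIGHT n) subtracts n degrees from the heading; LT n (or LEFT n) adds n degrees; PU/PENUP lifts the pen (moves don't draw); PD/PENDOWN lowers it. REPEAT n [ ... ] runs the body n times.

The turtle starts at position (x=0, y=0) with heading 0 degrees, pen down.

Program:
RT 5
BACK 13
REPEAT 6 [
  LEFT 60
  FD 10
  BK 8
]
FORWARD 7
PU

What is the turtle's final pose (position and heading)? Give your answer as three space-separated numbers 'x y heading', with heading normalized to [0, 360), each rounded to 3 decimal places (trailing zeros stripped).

Executing turtle program step by step:
Start: pos=(0,0), heading=0, pen down
RT 5: heading 0 -> 355
BK 13: (0,0) -> (-12.951,1.133) [heading=355, draw]
REPEAT 6 [
  -- iteration 1/6 --
  LT 60: heading 355 -> 55
  FD 10: (-12.951,1.133) -> (-7.215,9.325) [heading=55, draw]
  BK 8: (-7.215,9.325) -> (-11.803,2.771) [heading=55, draw]
  -- iteration 2/6 --
  LT 60: heading 55 -> 115
  FD 10: (-11.803,2.771) -> (-16.03,11.834) [heading=115, draw]
  BK 8: (-16.03,11.834) -> (-12.649,4.584) [heading=115, draw]
  -- iteration 3/6 --
  LT 60: heading 115 -> 175
  FD 10: (-12.649,4.584) -> (-22.611,5.456) [heading=175, draw]
  BK 8: (-22.611,5.456) -> (-14.641,4.758) [heading=175, draw]
  -- iteration 4/6 --
  LT 60: heading 175 -> 235
  FD 10: (-14.641,4.758) -> (-20.377,-3.433) [heading=235, draw]
  BK 8: (-20.377,-3.433) -> (-15.788,3.12) [heading=235, draw]
  -- iteration 5/6 --
  LT 60: heading 235 -> 295
  FD 10: (-15.788,3.12) -> (-11.562,-5.943) [heading=295, draw]
  BK 8: (-11.562,-5.943) -> (-14.943,1.307) [heading=295, draw]
  -- iteration 6/6 --
  LT 60: heading 295 -> 355
  FD 10: (-14.943,1.307) -> (-4.981,0.436) [heading=355, draw]
  BK 8: (-4.981,0.436) -> (-12.951,1.133) [heading=355, draw]
]
FD 7: (-12.951,1.133) -> (-5.977,0.523) [heading=355, draw]
PU: pen up
Final: pos=(-5.977,0.523), heading=355, 14 segment(s) drawn

Answer: -5.977 0.523 355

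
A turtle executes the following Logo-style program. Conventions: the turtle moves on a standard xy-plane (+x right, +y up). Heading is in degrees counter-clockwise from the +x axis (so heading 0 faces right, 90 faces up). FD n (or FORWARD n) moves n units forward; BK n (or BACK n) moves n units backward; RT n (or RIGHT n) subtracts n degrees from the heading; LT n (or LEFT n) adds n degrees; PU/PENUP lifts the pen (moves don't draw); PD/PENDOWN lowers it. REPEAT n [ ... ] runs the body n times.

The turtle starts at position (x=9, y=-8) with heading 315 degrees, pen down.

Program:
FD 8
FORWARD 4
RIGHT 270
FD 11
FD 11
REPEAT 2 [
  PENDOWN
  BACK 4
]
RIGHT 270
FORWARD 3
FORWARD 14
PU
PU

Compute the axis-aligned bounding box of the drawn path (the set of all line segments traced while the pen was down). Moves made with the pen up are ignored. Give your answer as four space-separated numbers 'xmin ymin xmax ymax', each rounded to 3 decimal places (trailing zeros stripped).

Executing turtle program step by step:
Start: pos=(9,-8), heading=315, pen down
FD 8: (9,-8) -> (14.657,-13.657) [heading=315, draw]
FD 4: (14.657,-13.657) -> (17.485,-16.485) [heading=315, draw]
RT 270: heading 315 -> 45
FD 11: (17.485,-16.485) -> (25.263,-8.707) [heading=45, draw]
FD 11: (25.263,-8.707) -> (33.042,-0.929) [heading=45, draw]
REPEAT 2 [
  -- iteration 1/2 --
  PD: pen down
  BK 4: (33.042,-0.929) -> (30.213,-3.757) [heading=45, draw]
  -- iteration 2/2 --
  PD: pen down
  BK 4: (30.213,-3.757) -> (27.385,-6.586) [heading=45, draw]
]
RT 270: heading 45 -> 135
FD 3: (27.385,-6.586) -> (25.263,-4.464) [heading=135, draw]
FD 14: (25.263,-4.464) -> (15.364,5.435) [heading=135, draw]
PU: pen up
PU: pen up
Final: pos=(15.364,5.435), heading=135, 8 segment(s) drawn

Segment endpoints: x in {9, 14.657, 15.364, 17.485, 25.263, 25.263, 27.385, 30.213, 33.042}, y in {-16.485, -13.657, -8.707, -8, -6.586, -4.464, -3.757, -0.929, 5.435}
xmin=9, ymin=-16.485, xmax=33.042, ymax=5.435

Answer: 9 -16.485 33.042 5.435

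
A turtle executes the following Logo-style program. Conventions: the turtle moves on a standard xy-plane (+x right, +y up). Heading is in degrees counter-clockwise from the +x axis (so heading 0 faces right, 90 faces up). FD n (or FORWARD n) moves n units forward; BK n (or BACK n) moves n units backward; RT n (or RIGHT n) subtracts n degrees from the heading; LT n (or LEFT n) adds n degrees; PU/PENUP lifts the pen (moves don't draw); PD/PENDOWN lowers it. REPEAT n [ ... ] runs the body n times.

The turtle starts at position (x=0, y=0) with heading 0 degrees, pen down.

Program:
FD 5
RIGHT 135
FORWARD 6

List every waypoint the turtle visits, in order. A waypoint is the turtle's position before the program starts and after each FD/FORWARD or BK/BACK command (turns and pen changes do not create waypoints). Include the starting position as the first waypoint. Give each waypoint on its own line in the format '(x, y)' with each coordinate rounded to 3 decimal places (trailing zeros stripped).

Answer: (0, 0)
(5, 0)
(0.757, -4.243)

Derivation:
Executing turtle program step by step:
Start: pos=(0,0), heading=0, pen down
FD 5: (0,0) -> (5,0) [heading=0, draw]
RT 135: heading 0 -> 225
FD 6: (5,0) -> (0.757,-4.243) [heading=225, draw]
Final: pos=(0.757,-4.243), heading=225, 2 segment(s) drawn
Waypoints (3 total):
(0, 0)
(5, 0)
(0.757, -4.243)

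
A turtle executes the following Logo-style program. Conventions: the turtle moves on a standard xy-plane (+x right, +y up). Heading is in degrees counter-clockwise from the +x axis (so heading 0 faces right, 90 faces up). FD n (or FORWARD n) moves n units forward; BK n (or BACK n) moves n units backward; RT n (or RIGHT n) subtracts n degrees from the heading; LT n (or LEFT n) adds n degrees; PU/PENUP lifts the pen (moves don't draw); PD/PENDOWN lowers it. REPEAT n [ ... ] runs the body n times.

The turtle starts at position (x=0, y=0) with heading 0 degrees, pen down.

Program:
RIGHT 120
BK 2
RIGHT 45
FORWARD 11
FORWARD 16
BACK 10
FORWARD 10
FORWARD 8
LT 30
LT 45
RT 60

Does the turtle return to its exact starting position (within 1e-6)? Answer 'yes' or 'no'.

Answer: no

Derivation:
Executing turtle program step by step:
Start: pos=(0,0), heading=0, pen down
RT 120: heading 0 -> 240
BK 2: (0,0) -> (1,1.732) [heading=240, draw]
RT 45: heading 240 -> 195
FD 11: (1,1.732) -> (-9.625,-1.115) [heading=195, draw]
FD 16: (-9.625,-1.115) -> (-25.08,-5.256) [heading=195, draw]
BK 10: (-25.08,-5.256) -> (-15.421,-2.668) [heading=195, draw]
FD 10: (-15.421,-2.668) -> (-25.08,-5.256) [heading=195, draw]
FD 8: (-25.08,-5.256) -> (-32.807,-7.327) [heading=195, draw]
LT 30: heading 195 -> 225
LT 45: heading 225 -> 270
RT 60: heading 270 -> 210
Final: pos=(-32.807,-7.327), heading=210, 6 segment(s) drawn

Start position: (0, 0)
Final position: (-32.807, -7.327)
Distance = 33.616; >= 1e-6 -> NOT closed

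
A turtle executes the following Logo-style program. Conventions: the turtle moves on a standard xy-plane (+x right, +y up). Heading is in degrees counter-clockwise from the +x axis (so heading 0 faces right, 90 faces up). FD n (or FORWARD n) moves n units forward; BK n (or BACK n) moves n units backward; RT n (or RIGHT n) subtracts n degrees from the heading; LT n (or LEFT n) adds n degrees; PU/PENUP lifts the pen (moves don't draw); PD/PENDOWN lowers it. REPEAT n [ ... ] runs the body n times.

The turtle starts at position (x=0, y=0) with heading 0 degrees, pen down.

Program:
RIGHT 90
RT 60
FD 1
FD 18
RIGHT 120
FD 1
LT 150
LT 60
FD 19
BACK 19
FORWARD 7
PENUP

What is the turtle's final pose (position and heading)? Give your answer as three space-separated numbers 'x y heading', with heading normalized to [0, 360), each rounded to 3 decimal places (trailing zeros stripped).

Answer: -12.954 -14.562 300

Derivation:
Executing turtle program step by step:
Start: pos=(0,0), heading=0, pen down
RT 90: heading 0 -> 270
RT 60: heading 270 -> 210
FD 1: (0,0) -> (-0.866,-0.5) [heading=210, draw]
FD 18: (-0.866,-0.5) -> (-16.454,-9.5) [heading=210, draw]
RT 120: heading 210 -> 90
FD 1: (-16.454,-9.5) -> (-16.454,-8.5) [heading=90, draw]
LT 150: heading 90 -> 240
LT 60: heading 240 -> 300
FD 19: (-16.454,-8.5) -> (-6.954,-24.954) [heading=300, draw]
BK 19: (-6.954,-24.954) -> (-16.454,-8.5) [heading=300, draw]
FD 7: (-16.454,-8.5) -> (-12.954,-14.562) [heading=300, draw]
PU: pen up
Final: pos=(-12.954,-14.562), heading=300, 6 segment(s) drawn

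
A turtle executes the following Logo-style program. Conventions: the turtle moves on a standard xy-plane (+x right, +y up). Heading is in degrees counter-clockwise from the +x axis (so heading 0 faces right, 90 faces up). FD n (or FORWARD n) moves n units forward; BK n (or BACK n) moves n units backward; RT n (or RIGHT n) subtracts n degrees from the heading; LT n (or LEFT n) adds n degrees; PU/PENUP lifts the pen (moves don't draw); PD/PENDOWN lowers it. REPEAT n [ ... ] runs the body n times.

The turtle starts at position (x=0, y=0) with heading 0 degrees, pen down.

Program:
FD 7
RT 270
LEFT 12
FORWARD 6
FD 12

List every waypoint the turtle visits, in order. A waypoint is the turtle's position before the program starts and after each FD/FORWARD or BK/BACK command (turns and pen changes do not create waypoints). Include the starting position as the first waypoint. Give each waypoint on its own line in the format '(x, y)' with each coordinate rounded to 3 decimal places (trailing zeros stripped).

Answer: (0, 0)
(7, 0)
(5.753, 5.869)
(3.258, 17.607)

Derivation:
Executing turtle program step by step:
Start: pos=(0,0), heading=0, pen down
FD 7: (0,0) -> (7,0) [heading=0, draw]
RT 270: heading 0 -> 90
LT 12: heading 90 -> 102
FD 6: (7,0) -> (5.753,5.869) [heading=102, draw]
FD 12: (5.753,5.869) -> (3.258,17.607) [heading=102, draw]
Final: pos=(3.258,17.607), heading=102, 3 segment(s) drawn
Waypoints (4 total):
(0, 0)
(7, 0)
(5.753, 5.869)
(3.258, 17.607)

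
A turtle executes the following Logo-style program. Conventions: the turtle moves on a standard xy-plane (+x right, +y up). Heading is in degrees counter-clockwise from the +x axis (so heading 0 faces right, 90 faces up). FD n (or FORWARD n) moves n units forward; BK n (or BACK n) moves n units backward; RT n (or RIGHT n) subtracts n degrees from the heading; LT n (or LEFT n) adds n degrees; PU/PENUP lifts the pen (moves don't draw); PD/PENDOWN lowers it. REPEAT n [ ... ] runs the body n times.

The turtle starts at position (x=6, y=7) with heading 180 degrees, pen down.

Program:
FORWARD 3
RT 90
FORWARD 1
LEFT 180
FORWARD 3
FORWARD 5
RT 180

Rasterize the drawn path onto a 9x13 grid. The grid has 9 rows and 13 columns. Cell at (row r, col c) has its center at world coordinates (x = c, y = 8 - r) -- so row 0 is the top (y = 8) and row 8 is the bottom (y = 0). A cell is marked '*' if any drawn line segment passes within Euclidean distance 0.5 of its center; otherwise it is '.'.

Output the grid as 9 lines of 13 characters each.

Answer: ...*.........
...****......
...*.........
...*.........
...*.........
...*.........
...*.........
...*.........
...*.........

Derivation:
Segment 0: (6,7) -> (3,7)
Segment 1: (3,7) -> (3,8)
Segment 2: (3,8) -> (3,5)
Segment 3: (3,5) -> (3,0)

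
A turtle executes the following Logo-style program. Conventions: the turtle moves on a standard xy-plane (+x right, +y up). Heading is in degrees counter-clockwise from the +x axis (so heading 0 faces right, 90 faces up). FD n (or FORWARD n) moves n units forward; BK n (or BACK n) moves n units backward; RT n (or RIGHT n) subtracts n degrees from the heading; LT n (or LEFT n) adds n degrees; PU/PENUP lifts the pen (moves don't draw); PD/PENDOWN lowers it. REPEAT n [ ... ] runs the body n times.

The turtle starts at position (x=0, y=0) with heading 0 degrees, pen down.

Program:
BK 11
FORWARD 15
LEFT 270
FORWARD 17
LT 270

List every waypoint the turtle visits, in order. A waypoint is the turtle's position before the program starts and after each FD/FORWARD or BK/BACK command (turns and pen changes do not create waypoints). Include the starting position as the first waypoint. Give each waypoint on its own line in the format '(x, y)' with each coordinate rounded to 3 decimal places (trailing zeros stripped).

Executing turtle program step by step:
Start: pos=(0,0), heading=0, pen down
BK 11: (0,0) -> (-11,0) [heading=0, draw]
FD 15: (-11,0) -> (4,0) [heading=0, draw]
LT 270: heading 0 -> 270
FD 17: (4,0) -> (4,-17) [heading=270, draw]
LT 270: heading 270 -> 180
Final: pos=(4,-17), heading=180, 3 segment(s) drawn
Waypoints (4 total):
(0, 0)
(-11, 0)
(4, 0)
(4, -17)

Answer: (0, 0)
(-11, 0)
(4, 0)
(4, -17)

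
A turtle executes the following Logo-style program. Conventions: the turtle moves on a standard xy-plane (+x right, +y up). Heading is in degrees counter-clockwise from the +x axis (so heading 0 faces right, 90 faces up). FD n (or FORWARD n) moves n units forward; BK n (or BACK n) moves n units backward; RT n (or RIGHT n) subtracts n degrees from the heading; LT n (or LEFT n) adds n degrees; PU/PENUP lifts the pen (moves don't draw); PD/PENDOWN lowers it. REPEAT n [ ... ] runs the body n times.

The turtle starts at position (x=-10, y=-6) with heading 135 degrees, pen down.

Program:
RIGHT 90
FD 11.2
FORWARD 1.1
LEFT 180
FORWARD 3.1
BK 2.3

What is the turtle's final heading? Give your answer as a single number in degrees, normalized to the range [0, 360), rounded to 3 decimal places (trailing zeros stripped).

Executing turtle program step by step:
Start: pos=(-10,-6), heading=135, pen down
RT 90: heading 135 -> 45
FD 11.2: (-10,-6) -> (-2.08,1.92) [heading=45, draw]
FD 1.1: (-2.08,1.92) -> (-1.303,2.697) [heading=45, draw]
LT 180: heading 45 -> 225
FD 3.1: (-1.303,2.697) -> (-3.495,0.505) [heading=225, draw]
BK 2.3: (-3.495,0.505) -> (-1.868,2.132) [heading=225, draw]
Final: pos=(-1.868,2.132), heading=225, 4 segment(s) drawn

Answer: 225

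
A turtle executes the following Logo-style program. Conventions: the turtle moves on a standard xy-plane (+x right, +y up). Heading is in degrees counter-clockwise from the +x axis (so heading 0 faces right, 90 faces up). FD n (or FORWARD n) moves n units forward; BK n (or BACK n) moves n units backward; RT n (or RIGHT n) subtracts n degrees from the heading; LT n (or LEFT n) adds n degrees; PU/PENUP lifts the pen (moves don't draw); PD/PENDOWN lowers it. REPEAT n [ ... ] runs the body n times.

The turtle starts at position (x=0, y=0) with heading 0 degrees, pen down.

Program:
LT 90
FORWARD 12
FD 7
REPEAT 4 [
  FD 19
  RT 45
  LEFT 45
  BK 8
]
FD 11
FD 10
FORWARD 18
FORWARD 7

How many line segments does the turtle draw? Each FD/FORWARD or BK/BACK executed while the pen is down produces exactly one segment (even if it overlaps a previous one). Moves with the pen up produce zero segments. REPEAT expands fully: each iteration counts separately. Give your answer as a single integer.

Executing turtle program step by step:
Start: pos=(0,0), heading=0, pen down
LT 90: heading 0 -> 90
FD 12: (0,0) -> (0,12) [heading=90, draw]
FD 7: (0,12) -> (0,19) [heading=90, draw]
REPEAT 4 [
  -- iteration 1/4 --
  FD 19: (0,19) -> (0,38) [heading=90, draw]
  RT 45: heading 90 -> 45
  LT 45: heading 45 -> 90
  BK 8: (0,38) -> (0,30) [heading=90, draw]
  -- iteration 2/4 --
  FD 19: (0,30) -> (0,49) [heading=90, draw]
  RT 45: heading 90 -> 45
  LT 45: heading 45 -> 90
  BK 8: (0,49) -> (0,41) [heading=90, draw]
  -- iteration 3/4 --
  FD 19: (0,41) -> (0,60) [heading=90, draw]
  RT 45: heading 90 -> 45
  LT 45: heading 45 -> 90
  BK 8: (0,60) -> (0,52) [heading=90, draw]
  -- iteration 4/4 --
  FD 19: (0,52) -> (0,71) [heading=90, draw]
  RT 45: heading 90 -> 45
  LT 45: heading 45 -> 90
  BK 8: (0,71) -> (0,63) [heading=90, draw]
]
FD 11: (0,63) -> (0,74) [heading=90, draw]
FD 10: (0,74) -> (0,84) [heading=90, draw]
FD 18: (0,84) -> (0,102) [heading=90, draw]
FD 7: (0,102) -> (0,109) [heading=90, draw]
Final: pos=(0,109), heading=90, 14 segment(s) drawn
Segments drawn: 14

Answer: 14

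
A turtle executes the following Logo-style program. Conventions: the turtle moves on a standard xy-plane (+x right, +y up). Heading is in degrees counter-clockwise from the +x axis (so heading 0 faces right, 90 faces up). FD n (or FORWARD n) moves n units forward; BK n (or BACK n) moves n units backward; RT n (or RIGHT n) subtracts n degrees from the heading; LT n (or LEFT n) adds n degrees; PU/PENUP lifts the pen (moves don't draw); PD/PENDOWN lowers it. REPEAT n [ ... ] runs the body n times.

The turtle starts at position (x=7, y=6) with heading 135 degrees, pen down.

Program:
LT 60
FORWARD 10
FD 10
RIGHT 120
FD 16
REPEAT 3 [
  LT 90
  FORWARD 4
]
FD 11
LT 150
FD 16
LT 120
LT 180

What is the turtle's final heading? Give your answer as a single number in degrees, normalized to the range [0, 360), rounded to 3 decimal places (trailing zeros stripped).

Executing turtle program step by step:
Start: pos=(7,6), heading=135, pen down
LT 60: heading 135 -> 195
FD 10: (7,6) -> (-2.659,3.412) [heading=195, draw]
FD 10: (-2.659,3.412) -> (-12.319,0.824) [heading=195, draw]
RT 120: heading 195 -> 75
FD 16: (-12.319,0.824) -> (-8.177,16.278) [heading=75, draw]
REPEAT 3 [
  -- iteration 1/3 --
  LT 90: heading 75 -> 165
  FD 4: (-8.177,16.278) -> (-12.041,17.314) [heading=165, draw]
  -- iteration 2/3 --
  LT 90: heading 165 -> 255
  FD 4: (-12.041,17.314) -> (-13.076,13.45) [heading=255, draw]
  -- iteration 3/3 --
  LT 90: heading 255 -> 345
  FD 4: (-13.076,13.45) -> (-9.213,12.415) [heading=345, draw]
]
FD 11: (-9.213,12.415) -> (1.412,9.568) [heading=345, draw]
LT 150: heading 345 -> 135
FD 16: (1.412,9.568) -> (-9.901,20.881) [heading=135, draw]
LT 120: heading 135 -> 255
LT 180: heading 255 -> 75
Final: pos=(-9.901,20.881), heading=75, 8 segment(s) drawn

Answer: 75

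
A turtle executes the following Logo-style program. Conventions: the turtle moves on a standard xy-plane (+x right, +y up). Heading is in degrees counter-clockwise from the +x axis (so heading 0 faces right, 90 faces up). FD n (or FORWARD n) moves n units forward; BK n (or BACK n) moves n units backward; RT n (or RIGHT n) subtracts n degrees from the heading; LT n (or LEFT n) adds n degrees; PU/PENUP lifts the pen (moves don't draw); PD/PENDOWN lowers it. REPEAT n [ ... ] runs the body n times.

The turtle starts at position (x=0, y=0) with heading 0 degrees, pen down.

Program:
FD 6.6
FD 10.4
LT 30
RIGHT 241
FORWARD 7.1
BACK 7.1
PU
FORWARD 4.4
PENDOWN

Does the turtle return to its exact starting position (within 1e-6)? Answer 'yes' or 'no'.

Answer: no

Derivation:
Executing turtle program step by step:
Start: pos=(0,0), heading=0, pen down
FD 6.6: (0,0) -> (6.6,0) [heading=0, draw]
FD 10.4: (6.6,0) -> (17,0) [heading=0, draw]
LT 30: heading 0 -> 30
RT 241: heading 30 -> 149
FD 7.1: (17,0) -> (10.914,3.657) [heading=149, draw]
BK 7.1: (10.914,3.657) -> (17,0) [heading=149, draw]
PU: pen up
FD 4.4: (17,0) -> (13.228,2.266) [heading=149, move]
PD: pen down
Final: pos=(13.228,2.266), heading=149, 4 segment(s) drawn

Start position: (0, 0)
Final position: (13.228, 2.266)
Distance = 13.421; >= 1e-6 -> NOT closed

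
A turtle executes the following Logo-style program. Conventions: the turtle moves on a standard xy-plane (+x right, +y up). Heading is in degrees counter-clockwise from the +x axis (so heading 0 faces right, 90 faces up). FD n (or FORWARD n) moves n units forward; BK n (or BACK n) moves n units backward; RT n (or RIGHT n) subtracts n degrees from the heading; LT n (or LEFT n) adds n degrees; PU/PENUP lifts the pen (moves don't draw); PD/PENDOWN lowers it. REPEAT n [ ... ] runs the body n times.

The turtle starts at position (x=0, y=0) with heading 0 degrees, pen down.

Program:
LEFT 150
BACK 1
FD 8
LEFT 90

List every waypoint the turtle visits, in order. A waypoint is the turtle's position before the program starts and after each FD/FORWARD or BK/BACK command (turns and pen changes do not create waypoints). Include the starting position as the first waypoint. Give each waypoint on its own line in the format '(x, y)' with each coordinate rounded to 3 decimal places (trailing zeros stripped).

Executing turtle program step by step:
Start: pos=(0,0), heading=0, pen down
LT 150: heading 0 -> 150
BK 1: (0,0) -> (0.866,-0.5) [heading=150, draw]
FD 8: (0.866,-0.5) -> (-6.062,3.5) [heading=150, draw]
LT 90: heading 150 -> 240
Final: pos=(-6.062,3.5), heading=240, 2 segment(s) drawn
Waypoints (3 total):
(0, 0)
(0.866, -0.5)
(-6.062, 3.5)

Answer: (0, 0)
(0.866, -0.5)
(-6.062, 3.5)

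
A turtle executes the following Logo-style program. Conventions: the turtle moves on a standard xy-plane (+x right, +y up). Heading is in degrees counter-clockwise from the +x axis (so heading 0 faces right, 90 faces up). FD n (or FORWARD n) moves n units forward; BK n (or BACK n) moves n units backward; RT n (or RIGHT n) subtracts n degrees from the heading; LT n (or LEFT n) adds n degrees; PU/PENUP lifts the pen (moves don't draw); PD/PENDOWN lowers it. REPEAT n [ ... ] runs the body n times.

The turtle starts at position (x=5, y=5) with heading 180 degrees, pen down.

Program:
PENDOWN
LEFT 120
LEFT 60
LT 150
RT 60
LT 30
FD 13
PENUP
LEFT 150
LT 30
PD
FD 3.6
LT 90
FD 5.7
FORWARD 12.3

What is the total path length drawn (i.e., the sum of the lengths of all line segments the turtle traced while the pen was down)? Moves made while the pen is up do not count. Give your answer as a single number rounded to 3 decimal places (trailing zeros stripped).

Answer: 34.6

Derivation:
Executing turtle program step by step:
Start: pos=(5,5), heading=180, pen down
PD: pen down
LT 120: heading 180 -> 300
LT 60: heading 300 -> 0
LT 150: heading 0 -> 150
RT 60: heading 150 -> 90
LT 30: heading 90 -> 120
FD 13: (5,5) -> (-1.5,16.258) [heading=120, draw]
PU: pen up
LT 150: heading 120 -> 270
LT 30: heading 270 -> 300
PD: pen down
FD 3.6: (-1.5,16.258) -> (0.3,13.141) [heading=300, draw]
LT 90: heading 300 -> 30
FD 5.7: (0.3,13.141) -> (5.236,15.991) [heading=30, draw]
FD 12.3: (5.236,15.991) -> (15.888,22.141) [heading=30, draw]
Final: pos=(15.888,22.141), heading=30, 4 segment(s) drawn

Segment lengths:
  seg 1: (5,5) -> (-1.5,16.258), length = 13
  seg 2: (-1.5,16.258) -> (0.3,13.141), length = 3.6
  seg 3: (0.3,13.141) -> (5.236,15.991), length = 5.7
  seg 4: (5.236,15.991) -> (15.888,22.141), length = 12.3
Total = 34.6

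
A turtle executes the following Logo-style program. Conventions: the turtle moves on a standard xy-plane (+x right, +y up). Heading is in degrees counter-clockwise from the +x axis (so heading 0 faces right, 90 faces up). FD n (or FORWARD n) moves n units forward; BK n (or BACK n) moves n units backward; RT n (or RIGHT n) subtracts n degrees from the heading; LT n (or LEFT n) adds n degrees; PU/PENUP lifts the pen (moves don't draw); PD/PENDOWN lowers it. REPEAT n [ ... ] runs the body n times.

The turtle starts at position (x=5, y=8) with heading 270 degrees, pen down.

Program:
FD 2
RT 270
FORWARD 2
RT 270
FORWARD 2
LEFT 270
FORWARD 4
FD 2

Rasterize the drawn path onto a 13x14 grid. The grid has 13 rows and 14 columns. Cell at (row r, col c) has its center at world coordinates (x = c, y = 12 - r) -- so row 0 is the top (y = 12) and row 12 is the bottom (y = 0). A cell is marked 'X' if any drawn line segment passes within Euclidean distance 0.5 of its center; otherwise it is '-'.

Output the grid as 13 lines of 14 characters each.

Answer: --------------
--------------
--------------
--------------
-----X-XXXXXXX
-----X-X------
-----XXX------
--------------
--------------
--------------
--------------
--------------
--------------

Derivation:
Segment 0: (5,8) -> (5,6)
Segment 1: (5,6) -> (7,6)
Segment 2: (7,6) -> (7,8)
Segment 3: (7,8) -> (11,8)
Segment 4: (11,8) -> (13,8)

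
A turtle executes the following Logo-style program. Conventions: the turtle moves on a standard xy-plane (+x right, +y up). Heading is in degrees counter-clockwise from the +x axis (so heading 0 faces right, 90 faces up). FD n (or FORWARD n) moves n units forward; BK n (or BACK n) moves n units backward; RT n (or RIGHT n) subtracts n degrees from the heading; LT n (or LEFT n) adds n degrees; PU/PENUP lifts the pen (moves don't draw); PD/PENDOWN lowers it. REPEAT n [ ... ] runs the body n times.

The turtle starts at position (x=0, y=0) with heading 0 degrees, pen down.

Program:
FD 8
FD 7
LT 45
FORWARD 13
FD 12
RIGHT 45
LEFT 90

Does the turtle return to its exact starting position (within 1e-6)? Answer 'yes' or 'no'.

Executing turtle program step by step:
Start: pos=(0,0), heading=0, pen down
FD 8: (0,0) -> (8,0) [heading=0, draw]
FD 7: (8,0) -> (15,0) [heading=0, draw]
LT 45: heading 0 -> 45
FD 13: (15,0) -> (24.192,9.192) [heading=45, draw]
FD 12: (24.192,9.192) -> (32.678,17.678) [heading=45, draw]
RT 45: heading 45 -> 0
LT 90: heading 0 -> 90
Final: pos=(32.678,17.678), heading=90, 4 segment(s) drawn

Start position: (0, 0)
Final position: (32.678, 17.678)
Distance = 37.153; >= 1e-6 -> NOT closed

Answer: no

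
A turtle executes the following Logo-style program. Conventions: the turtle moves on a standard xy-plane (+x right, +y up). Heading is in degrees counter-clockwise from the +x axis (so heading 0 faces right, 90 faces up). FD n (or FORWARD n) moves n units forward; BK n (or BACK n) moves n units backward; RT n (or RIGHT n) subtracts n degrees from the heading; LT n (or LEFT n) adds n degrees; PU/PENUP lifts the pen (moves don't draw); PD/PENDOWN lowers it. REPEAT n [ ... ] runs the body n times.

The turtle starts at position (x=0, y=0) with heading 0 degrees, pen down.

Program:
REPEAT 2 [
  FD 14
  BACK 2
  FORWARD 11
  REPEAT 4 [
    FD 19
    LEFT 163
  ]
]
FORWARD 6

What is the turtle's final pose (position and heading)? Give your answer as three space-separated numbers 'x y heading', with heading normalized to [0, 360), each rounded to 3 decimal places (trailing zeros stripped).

Answer: 42.647 -16.453 224

Derivation:
Executing turtle program step by step:
Start: pos=(0,0), heading=0, pen down
REPEAT 2 [
  -- iteration 1/2 --
  FD 14: (0,0) -> (14,0) [heading=0, draw]
  BK 2: (14,0) -> (12,0) [heading=0, draw]
  FD 11: (12,0) -> (23,0) [heading=0, draw]
  REPEAT 4 [
    -- iteration 1/4 --
    FD 19: (23,0) -> (42,0) [heading=0, draw]
    LT 163: heading 0 -> 163
    -- iteration 2/4 --
    FD 19: (42,0) -> (23.83,5.555) [heading=163, draw]
    LT 163: heading 163 -> 326
    -- iteration 3/4 --
    FD 19: (23.83,5.555) -> (39.582,-5.07) [heading=326, draw]
    LT 163: heading 326 -> 129
    -- iteration 4/4 --
    FD 19: (39.582,-5.07) -> (27.625,9.696) [heading=129, draw]
    LT 163: heading 129 -> 292
  ]
  -- iteration 2/2 --
  FD 14: (27.625,9.696) -> (32.869,-3.284) [heading=292, draw]
  BK 2: (32.869,-3.284) -> (32.12,-1.43) [heading=292, draw]
  FD 11: (32.12,-1.43) -> (36.241,-11.629) [heading=292, draw]
  REPEAT 4 [
    -- iteration 1/4 --
    FD 19: (36.241,-11.629) -> (43.358,-29.246) [heading=292, draw]
    LT 163: heading 292 -> 95
    -- iteration 2/4 --
    FD 19: (43.358,-29.246) -> (41.702,-10.318) [heading=95, draw]
    LT 163: heading 95 -> 258
    -- iteration 3/4 --
    FD 19: (41.702,-10.318) -> (37.752,-28.903) [heading=258, draw]
    LT 163: heading 258 -> 61
    -- iteration 4/4 --
    FD 19: (37.752,-28.903) -> (46.963,-12.285) [heading=61, draw]
    LT 163: heading 61 -> 224
  ]
]
FD 6: (46.963,-12.285) -> (42.647,-16.453) [heading=224, draw]
Final: pos=(42.647,-16.453), heading=224, 15 segment(s) drawn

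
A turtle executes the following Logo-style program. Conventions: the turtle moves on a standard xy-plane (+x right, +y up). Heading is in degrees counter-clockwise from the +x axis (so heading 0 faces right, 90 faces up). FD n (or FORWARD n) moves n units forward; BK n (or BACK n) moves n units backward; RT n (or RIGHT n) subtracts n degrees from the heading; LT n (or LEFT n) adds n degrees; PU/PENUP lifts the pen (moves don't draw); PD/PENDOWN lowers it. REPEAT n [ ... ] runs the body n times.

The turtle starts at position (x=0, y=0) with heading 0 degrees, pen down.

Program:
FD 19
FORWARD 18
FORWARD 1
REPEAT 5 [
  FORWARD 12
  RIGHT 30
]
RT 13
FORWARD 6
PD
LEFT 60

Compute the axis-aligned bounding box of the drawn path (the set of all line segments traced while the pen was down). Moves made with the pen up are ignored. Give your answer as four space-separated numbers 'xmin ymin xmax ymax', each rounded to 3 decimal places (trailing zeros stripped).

Executing turtle program step by step:
Start: pos=(0,0), heading=0, pen down
FD 19: (0,0) -> (19,0) [heading=0, draw]
FD 18: (19,0) -> (37,0) [heading=0, draw]
FD 1: (37,0) -> (38,0) [heading=0, draw]
REPEAT 5 [
  -- iteration 1/5 --
  FD 12: (38,0) -> (50,0) [heading=0, draw]
  RT 30: heading 0 -> 330
  -- iteration 2/5 --
  FD 12: (50,0) -> (60.392,-6) [heading=330, draw]
  RT 30: heading 330 -> 300
  -- iteration 3/5 --
  FD 12: (60.392,-6) -> (66.392,-16.392) [heading=300, draw]
  RT 30: heading 300 -> 270
  -- iteration 4/5 --
  FD 12: (66.392,-16.392) -> (66.392,-28.392) [heading=270, draw]
  RT 30: heading 270 -> 240
  -- iteration 5/5 --
  FD 12: (66.392,-28.392) -> (60.392,-38.785) [heading=240, draw]
  RT 30: heading 240 -> 210
]
RT 13: heading 210 -> 197
FD 6: (60.392,-38.785) -> (54.654,-40.539) [heading=197, draw]
PD: pen down
LT 60: heading 197 -> 257
Final: pos=(54.654,-40.539), heading=257, 9 segment(s) drawn

Segment endpoints: x in {0, 19, 37, 38, 50, 54.654, 60.392, 66.392}, y in {-40.539, -38.785, -28.392, -16.392, -6, 0}
xmin=0, ymin=-40.539, xmax=66.392, ymax=0

Answer: 0 -40.539 66.392 0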